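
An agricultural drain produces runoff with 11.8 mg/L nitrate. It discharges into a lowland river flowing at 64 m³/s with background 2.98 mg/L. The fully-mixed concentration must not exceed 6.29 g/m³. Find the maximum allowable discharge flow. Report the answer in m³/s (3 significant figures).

Mass balance at complete mixing: C_std·(Q_w + Q_r) = Q_w·C_e + Q_r·C_b.
Rearranging, Q_w = Q_r·(C_std − C_b)/(C_e − C_std) = 64·(6.29 − 2.98) / (11.8 − 6.29) = 38.45 m³/s.

38.4 m³/s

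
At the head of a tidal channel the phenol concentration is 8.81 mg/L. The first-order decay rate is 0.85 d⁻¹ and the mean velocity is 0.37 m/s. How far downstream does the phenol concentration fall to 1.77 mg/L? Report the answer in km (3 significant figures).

60.4 km

From C = C₀·e^(−kt), t = ln(C₀/C)/k = ln(8.81/1.77)/0.85 = 1.605/0.85 = 1.888 d.
Distance = v·t = 0.37 m/s × 1.631e+05 s = 6.036e+04 m = 60.36 km.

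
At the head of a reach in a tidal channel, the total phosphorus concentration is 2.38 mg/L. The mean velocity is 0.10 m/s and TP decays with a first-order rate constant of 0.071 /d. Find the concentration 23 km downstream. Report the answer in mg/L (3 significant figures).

1.97 mg/L

Travel time t = 23 km / 0.10 m/s = 2.3e+04/0.10 = 2.3e+05 s = 2.662 d.
First-order decay: C = 2.38·exp(−0.071·2.662) = 2.38·0.8278 = 1.97 mg/L.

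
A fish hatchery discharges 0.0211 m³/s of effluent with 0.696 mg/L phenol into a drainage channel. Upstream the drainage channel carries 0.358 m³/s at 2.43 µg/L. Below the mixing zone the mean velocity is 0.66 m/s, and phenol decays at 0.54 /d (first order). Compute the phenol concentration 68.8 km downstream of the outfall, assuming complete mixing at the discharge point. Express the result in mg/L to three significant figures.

2.43 µg/L = 0.00243 mg/L.
After complete mixing, C₀ = (0.0211·0.696 + 0.358·0.00243) / 0.3791 = 0.04103 mg/L.
Travel time t = 6.88e+04 m / 0.66 m/s = 1.042e+05 s = 1.207 d.
C = 0.04103·exp(−0.54·1.207) = 0.04103·0.5213 = 0.02139 mg/L.

0.0214 mg/L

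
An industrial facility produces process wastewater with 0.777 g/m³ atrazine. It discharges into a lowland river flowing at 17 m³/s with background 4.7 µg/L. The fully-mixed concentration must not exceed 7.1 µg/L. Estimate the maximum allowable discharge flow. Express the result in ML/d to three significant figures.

4.58 ML/d

4.7 µg/L = 0.0047 mg/L.
7.1 µg/L = 0.0071 mg/L.
Mass balance at complete mixing: C_std·(Q_w + Q_r) = Q_w·C_e + Q_r·C_b.
Rearranging, Q_w = Q_r·(C_std − C_b)/(C_e − C_std) = 17·(0.0071 − 0.0047) / (0.777 − 0.0071) = 0.05299 m³/s.
= 4.579 ML/d.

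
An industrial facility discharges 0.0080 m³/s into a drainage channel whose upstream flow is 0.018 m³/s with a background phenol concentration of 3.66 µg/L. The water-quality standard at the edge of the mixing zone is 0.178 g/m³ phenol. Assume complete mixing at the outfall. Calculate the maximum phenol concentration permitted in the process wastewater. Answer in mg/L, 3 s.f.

0.570 mg/L

3.66 µg/L = 0.00366 mg/L.
Mass balance: 0.178·0.026 = 0.008·Cₑ + 0.018·0.00366.
Cₑ = (0.004628 − 6.588e-05) / 0.008 = 0.5703 mg/L.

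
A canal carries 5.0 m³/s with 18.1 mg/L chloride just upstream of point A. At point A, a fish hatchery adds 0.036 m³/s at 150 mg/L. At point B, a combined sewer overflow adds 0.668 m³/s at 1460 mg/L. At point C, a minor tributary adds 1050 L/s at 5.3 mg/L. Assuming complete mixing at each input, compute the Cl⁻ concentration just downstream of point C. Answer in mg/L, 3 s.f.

159 mg/L

After input A: C = (5·18.1 + 0.036·150) / 5.036 = 19.04 mg/L.
After input B: C = (5.036·19.04 + 0.668·1460) / 5.704 = 187.8 mg/L.
1050 L/s = 1.05 m³/s.
After input C: C = (5.704·187.8 + 1.05·5.3) / 6.754 = 159.4 mg/L.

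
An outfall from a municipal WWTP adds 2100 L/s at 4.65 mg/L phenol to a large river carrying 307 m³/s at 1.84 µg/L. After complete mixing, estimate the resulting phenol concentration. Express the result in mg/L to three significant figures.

2100 L/s = 2.1 m³/s.
1.84 µg/L = 0.00184 mg/L.
By mass balance at complete mixing, C = (2.1·4.65 + 307·0.00184) / (2.1 + 307) = 10.33/309.1 = 0.03342 mg/L.

0.0334 mg/L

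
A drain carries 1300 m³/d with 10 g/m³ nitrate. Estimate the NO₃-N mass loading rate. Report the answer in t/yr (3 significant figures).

4.75 t/yr

1300 m³/d = 0.01505 m³/s.
Mass flux = Q·C = 0.01505 m³/s × 10 g/m³ = 0.1505 g/s.
= 0.1505 g/s × 31.56 = 4.748 t/yr.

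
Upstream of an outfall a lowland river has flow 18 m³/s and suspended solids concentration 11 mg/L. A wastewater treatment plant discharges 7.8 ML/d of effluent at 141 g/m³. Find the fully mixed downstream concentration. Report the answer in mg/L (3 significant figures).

11.6 mg/L

7.8 ML/d = 0.09028 m³/s.
Conservation of mass across the mixing zone: C = (0.09028·141 + 18·11) / (0.09028 + 18) = 210.7/18.09 = 11.65 mg/L.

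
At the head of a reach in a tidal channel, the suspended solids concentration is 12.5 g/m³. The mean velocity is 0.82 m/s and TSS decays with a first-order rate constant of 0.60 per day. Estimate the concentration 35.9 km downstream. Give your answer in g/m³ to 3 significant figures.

9.22 g/m³

Travel time t = 35.9 km / 0.82 m/s = 3.59e+04/0.82 = 4.378e+04 s = 0.5067 d.
First-order decay: C = 12.5·exp(−0.60·0.5067) = 12.5·0.7378 = 9.223 g/m³.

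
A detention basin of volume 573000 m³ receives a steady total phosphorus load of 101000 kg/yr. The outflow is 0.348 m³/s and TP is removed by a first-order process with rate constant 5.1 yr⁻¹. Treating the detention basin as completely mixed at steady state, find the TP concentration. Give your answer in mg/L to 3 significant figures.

7.26 mg/L

Outflow Q = 0.348 m³/s × 3.156e+07 s/yr = 1.098e+07 m³/yr.
Steady-state CSTR mass balance: W = Q·C + k·V·C, so C = W/(Q + kV).
Q + kV = 1.098e+07 + 5.1·573000 = 1.39e+07 m³/yr.
C = 101000/1.39e+07 = 0.007264 kg/m³ = 7.264 mg/L.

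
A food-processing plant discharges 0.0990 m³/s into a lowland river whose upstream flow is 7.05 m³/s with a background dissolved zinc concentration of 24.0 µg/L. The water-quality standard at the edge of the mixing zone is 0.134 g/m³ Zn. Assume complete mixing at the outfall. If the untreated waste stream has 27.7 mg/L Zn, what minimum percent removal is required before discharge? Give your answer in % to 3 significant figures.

71.2 %

24.0 µg/L = 0.024 mg/L.
Mass balance: 0.134·7.149 = 0.099·Cₑ + 7.05·0.024.
Cₑ = (0.958 − 0.1692) / 0.099 = 7.967 mg/L.
Required removal = 1 − 7.967/27.7 = 71.24 %.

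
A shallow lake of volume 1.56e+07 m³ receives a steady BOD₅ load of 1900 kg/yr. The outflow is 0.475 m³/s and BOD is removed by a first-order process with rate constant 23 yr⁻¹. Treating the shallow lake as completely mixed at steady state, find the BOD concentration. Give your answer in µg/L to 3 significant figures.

Outflow Q = 0.475 m³/s × 3.156e+07 s/yr = 1.499e+07 m³/yr.
Steady-state CSTR mass balance: W = Q·C + k·V·C, so C = W/(Q + kV).
Q + kV = 1.499e+07 + 23·1.56e+07 = 3.738e+08 m³/yr.
C = 1900/3.738e+08 = 5.083e-06 kg/m³ = 0.005083 mg/L = 5.083 µg/L.

5.08 µg/L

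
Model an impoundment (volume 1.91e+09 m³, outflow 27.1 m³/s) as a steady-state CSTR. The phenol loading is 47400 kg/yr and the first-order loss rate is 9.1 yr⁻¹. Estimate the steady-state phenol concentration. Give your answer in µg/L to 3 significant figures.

2.60 µg/L

Outflow Q = 27.1 m³/s × 3.156e+07 s/yr = 8.552e+08 m³/yr.
Steady-state CSTR mass balance: W = Q·C + k·V·C, so C = W/(Q + kV).
Q + kV = 8.552e+08 + 9.1·1.91e+09 = 1.824e+10 m³/yr.
C = 47400/1.824e+10 = 2.599e-06 kg/m³ = 0.002599 mg/L = 2.599 µg/L.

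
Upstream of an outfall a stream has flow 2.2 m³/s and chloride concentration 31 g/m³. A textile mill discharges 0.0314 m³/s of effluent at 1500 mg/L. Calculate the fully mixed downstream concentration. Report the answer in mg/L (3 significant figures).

51.7 mg/L

Flow-weighted mixing gives C = (0.0314·1500 + 2.2·31) / (0.0314 + 2.2) = 115.3/2.231 = 51.67 mg/L.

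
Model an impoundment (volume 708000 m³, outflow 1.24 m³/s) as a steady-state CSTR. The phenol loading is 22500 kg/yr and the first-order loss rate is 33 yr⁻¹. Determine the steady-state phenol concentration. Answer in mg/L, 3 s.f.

0.360 mg/L

Outflow Q = 1.24 m³/s × 3.156e+07 s/yr = 3.913e+07 m³/yr.
Steady-state CSTR mass balance: W = Q·C + k·V·C, so C = W/(Q + kV).
Q + kV = 3.913e+07 + 33·708000 = 6.25e+07 m³/yr.
C = 22500/6.25e+07 = 0.00036 kg/m³ = 0.36 mg/L.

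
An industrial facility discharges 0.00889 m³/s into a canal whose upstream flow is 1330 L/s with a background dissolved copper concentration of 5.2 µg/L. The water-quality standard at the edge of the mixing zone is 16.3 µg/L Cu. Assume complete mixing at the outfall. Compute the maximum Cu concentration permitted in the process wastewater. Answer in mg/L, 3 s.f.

1330 L/s = 1.33 m³/s.
5.2 µg/L = 0.0052 mg/L.
16.3 µg/L = 0.0163 mg/L.
Mass balance: 0.0163·1.339 = 0.00889·Cₑ + 1.33·0.0052.
Cₑ = (0.02182 − 0.006916) / 0.00889 = 1.677 mg/L.

1.68 mg/L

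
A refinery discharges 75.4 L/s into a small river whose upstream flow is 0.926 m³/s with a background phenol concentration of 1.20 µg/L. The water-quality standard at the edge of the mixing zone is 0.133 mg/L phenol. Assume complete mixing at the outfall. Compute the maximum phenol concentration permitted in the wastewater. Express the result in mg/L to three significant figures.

75.4 L/s = 0.0754 m³/s.
1.20 µg/L = 0.0012 mg/L.
Mass balance: 0.133·1.001 = 0.0754·Cₑ + 0.926·0.0012.
Cₑ = (0.1332 − 0.001111) / 0.0754 = 1.752 mg/L.

1.75 mg/L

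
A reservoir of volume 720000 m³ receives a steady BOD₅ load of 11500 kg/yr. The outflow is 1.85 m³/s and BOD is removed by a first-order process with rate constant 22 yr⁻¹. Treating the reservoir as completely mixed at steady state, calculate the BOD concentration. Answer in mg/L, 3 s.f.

Outflow Q = 1.85 m³/s × 3.156e+07 s/yr = 5.838e+07 m³/yr.
Steady-state CSTR mass balance: W = Q·C + k·V·C, so C = W/(Q + kV).
Q + kV = 5.838e+07 + 22·720000 = 7.422e+07 m³/yr.
C = 11500/7.422e+07 = 0.0001549 kg/m³ = 0.1549 mg/L.

0.155 mg/L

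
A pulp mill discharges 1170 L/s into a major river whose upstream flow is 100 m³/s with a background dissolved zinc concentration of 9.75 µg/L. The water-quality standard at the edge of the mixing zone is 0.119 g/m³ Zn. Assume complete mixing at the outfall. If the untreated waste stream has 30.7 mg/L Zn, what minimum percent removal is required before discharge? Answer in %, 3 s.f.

69.2 %

1170 L/s = 1.17 m³/s.
9.75 µg/L = 0.00975 mg/L.
Mass balance: 0.119·101.2 = 1.17·Cₑ + 100·0.00975.
Cₑ = (12.04 − 0.975) / 1.17 = 9.457 mg/L.
Required removal = 1 − 9.457/30.7 = 69.2 %.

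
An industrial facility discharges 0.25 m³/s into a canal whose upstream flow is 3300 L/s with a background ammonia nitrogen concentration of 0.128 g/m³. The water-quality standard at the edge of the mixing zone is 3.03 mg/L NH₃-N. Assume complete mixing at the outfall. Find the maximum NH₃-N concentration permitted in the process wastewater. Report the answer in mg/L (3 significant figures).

3300 L/s = 3.3 m³/s.
Mass balance: 3.03·3.55 = 0.25·Cₑ + 3.3·0.128.
Cₑ = (10.76 − 0.4224) / 0.25 = 41.34 mg/L.

41.3 mg/L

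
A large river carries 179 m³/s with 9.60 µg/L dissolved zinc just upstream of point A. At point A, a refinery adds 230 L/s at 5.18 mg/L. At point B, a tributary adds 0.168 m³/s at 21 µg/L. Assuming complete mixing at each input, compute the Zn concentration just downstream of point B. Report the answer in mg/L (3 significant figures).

9.60 µg/L = 0.0096 mg/L.
230 L/s = 0.23 m³/s.
After input A: C = (179·0.0096 + 0.23·5.18) / 179.2 = 0.01624 mg/L.
21 µg/L = 0.021 mg/L.
After input B: C = (179.2·0.01624 + 0.168·0.021) / 179.4 = 0.01624 mg/L.

0.0162 mg/L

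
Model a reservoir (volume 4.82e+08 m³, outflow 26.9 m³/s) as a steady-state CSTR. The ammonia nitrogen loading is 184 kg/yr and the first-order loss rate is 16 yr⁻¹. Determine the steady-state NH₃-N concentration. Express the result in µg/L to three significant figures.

0.0215 µg/L

Outflow Q = 26.9 m³/s × 3.156e+07 s/yr = 8.489e+08 m³/yr.
Steady-state CSTR mass balance: W = Q·C + k·V·C, so C = W/(Q + kV).
Q + kV = 8.489e+08 + 16·4.82e+08 = 8.561e+09 m³/yr.
C = 184/8.561e+09 = 2.149e-08 kg/m³ = 2.149e-05 mg/L = 0.02149 µg/L.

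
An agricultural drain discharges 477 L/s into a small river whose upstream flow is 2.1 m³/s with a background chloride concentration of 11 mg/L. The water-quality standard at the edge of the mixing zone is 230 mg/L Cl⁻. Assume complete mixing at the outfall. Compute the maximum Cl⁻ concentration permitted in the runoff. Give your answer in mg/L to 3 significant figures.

1190 mg/L

477 L/s = 0.477 m³/s.
Mass balance: 230·2.577 = 0.477·Cₑ + 2.1·11.
Cₑ = (592.7 − 23.1) / 0.477 = 1194 mg/L.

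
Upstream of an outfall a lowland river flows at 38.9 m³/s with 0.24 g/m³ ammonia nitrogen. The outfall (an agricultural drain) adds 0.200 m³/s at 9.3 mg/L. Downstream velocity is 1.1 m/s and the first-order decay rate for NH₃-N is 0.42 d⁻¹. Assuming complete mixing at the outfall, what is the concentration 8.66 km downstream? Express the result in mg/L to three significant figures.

0.276 mg/L

After complete mixing, C₀ = (0.2·9.3 + 38.9·0.24) / 39.1 = 0.2863 mg/L.
Travel time t = 8660 m / 1.1 m/s = 7873 s = 0.09112 d.
C = 0.2863·exp(−0.42·0.09112) = 0.2863·0.9625 = 0.2756 mg/L.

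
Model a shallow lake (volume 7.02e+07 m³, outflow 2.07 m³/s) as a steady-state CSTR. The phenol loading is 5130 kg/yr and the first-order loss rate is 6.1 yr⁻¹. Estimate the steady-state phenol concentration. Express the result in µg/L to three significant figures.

Outflow Q = 2.07 m³/s × 3.156e+07 s/yr = 6.532e+07 m³/yr.
Steady-state CSTR mass balance: W = Q·C + k·V·C, so C = W/(Q + kV).
Q + kV = 6.532e+07 + 6.1·7.02e+07 = 4.935e+08 m³/yr.
C = 5130/4.935e+08 = 1.039e-05 kg/m³ = 0.01039 mg/L = 10.39 µg/L.

10.4 µg/L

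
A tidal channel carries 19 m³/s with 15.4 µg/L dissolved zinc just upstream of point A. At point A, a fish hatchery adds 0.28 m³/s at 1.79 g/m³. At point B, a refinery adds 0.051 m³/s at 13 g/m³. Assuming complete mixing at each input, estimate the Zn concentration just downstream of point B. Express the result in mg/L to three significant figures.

15.4 µg/L = 0.0154 mg/L.
After input A: C = (19·0.0154 + 0.28·1.79) / 19.28 = 0.04117 mg/L.
After input B: C = (19.28·0.04117 + 0.051·13) / 19.33 = 0.07536 mg/L.

0.0754 mg/L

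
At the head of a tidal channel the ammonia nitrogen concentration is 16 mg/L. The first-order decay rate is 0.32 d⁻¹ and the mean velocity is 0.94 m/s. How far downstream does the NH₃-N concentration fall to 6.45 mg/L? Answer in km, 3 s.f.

231 km

From C = C₀·e^(−kt), t = ln(C₀/C)/k = ln(16/6.45)/0.32 = 0.9085/0.32 = 2.839 d.
Distance = v·t = 0.94 m/s × 2.453e+05 s = 2.306e+05 m = 230.6 km.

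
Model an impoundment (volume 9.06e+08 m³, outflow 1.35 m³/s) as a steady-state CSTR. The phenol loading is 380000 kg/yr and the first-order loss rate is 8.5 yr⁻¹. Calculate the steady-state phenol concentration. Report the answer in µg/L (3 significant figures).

Outflow Q = 1.35 m³/s × 3.156e+07 s/yr = 4.26e+07 m³/yr.
Steady-state CSTR mass balance: W = Q·C + k·V·C, so C = W/(Q + kV).
Q + kV = 4.26e+07 + 8.5·9.06e+08 = 7.744e+09 m³/yr.
C = 380000/7.744e+09 = 4.907e-05 kg/m³ = 0.04907 mg/L = 49.07 µg/L.

49.1 µg/L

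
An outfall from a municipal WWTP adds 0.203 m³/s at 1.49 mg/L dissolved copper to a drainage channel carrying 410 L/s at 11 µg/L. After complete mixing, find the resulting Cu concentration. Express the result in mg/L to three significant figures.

0.501 mg/L

410 L/s = 0.41 m³/s.
11 µg/L = 0.011 mg/L.
Conservation of mass across the mixing zone: C = (0.203·1.49 + 0.41·0.011) / (0.203 + 0.41) = 0.307/0.613 = 0.5008 mg/L.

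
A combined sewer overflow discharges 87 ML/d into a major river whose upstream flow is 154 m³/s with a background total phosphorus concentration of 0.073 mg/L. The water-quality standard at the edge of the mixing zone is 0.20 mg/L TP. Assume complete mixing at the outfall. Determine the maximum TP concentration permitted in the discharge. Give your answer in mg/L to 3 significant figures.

19.6 mg/L

87 ML/d = 1.007 m³/s.
Mass balance: 0.2·155 = 1.007·Cₑ + 154·0.073.
Cₑ = (31 − 11.24) / 1.007 = 19.62 mg/L.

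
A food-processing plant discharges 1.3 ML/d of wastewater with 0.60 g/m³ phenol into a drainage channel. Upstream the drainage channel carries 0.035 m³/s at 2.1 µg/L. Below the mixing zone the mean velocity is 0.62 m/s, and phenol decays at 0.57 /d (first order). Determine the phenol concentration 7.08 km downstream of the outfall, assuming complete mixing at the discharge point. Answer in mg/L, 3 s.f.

0.169 mg/L

1.3 ML/d = 0.01505 m³/s.
2.1 µg/L = 0.0021 mg/L.
After complete mixing, C₀ = (0.01505·0.6 + 0.035·0.0021) / 0.05005 = 0.1819 mg/L.
Travel time t = 7080 m / 0.62 m/s = 1.142e+04 s = 0.1322 d.
C = 0.1819·exp(−0.57·0.1322) = 0.1819·0.9274 = 0.1687 mg/L.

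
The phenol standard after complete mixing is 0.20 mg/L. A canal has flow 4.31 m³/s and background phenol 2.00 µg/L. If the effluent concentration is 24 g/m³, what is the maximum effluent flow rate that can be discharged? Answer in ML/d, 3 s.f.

3.10 ML/d

2.00 µg/L = 0.002 mg/L.
Mass balance at complete mixing: C_std·(Q_w + Q_r) = Q_w·C_e + Q_r·C_b.
Rearranging, Q_w = Q_r·(C_std − C_b)/(C_e − C_std) = 4.31·(0.2 − 0.002) / (24 − 0.2) = 0.03586 m³/s.
= 3.098 ML/d.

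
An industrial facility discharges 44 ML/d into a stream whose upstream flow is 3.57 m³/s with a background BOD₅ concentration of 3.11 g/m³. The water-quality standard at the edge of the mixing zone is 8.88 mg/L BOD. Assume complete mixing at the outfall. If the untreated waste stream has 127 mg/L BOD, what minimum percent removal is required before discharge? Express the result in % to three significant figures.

44 ML/d = 0.5093 m³/s.
Mass balance: 8.88·4.079 = 0.5093·Cₑ + 3.57·3.11.
Cₑ = (36.22 − 11.1) / 0.5093 = 49.33 mg/L.
Required removal = 1 − 49.33/127 = 61.16 %.

61.2 %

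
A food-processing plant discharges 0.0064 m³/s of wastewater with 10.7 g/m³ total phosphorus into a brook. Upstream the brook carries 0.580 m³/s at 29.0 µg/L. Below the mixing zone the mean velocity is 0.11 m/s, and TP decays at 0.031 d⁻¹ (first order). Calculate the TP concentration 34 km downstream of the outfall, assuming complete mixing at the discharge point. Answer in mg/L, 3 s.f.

0.130 mg/L

29.0 µg/L = 0.029 mg/L.
After complete mixing, C₀ = (0.0064·10.7 + 0.58·0.029) / 0.5864 = 0.1455 mg/L.
Travel time t = 3.4e+04 m / 0.11 m/s = 3.091e+05 s = 3.577 d.
C = 0.1455·exp(−0.031·3.577) = 0.1455·0.895 = 0.1302 mg/L.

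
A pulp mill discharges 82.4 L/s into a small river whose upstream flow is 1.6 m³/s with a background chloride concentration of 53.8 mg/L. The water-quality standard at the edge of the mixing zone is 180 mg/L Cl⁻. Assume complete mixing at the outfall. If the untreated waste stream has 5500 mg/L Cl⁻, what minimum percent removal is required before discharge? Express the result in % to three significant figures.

52.2 %

82.4 L/s = 0.0824 m³/s.
Mass balance: 180·1.682 = 0.0824·Cₑ + 1.6·53.8.
Cₑ = (302.8 − 86.08) / 0.0824 = 2630 mg/L.
Required removal = 1 − 2630/5500 = 52.17 %.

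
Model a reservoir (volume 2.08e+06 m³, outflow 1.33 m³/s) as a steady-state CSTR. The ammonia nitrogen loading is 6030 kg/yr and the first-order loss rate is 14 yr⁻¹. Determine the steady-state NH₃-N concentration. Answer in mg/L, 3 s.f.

0.0848 mg/L

Outflow Q = 1.33 m³/s × 3.156e+07 s/yr = 4.197e+07 m³/yr.
Steady-state CSTR mass balance: W = Q·C + k·V·C, so C = W/(Q + kV).
Q + kV = 4.197e+07 + 14·2.08e+06 = 7.109e+07 m³/yr.
C = 6030/7.109e+07 = 8.482e-05 kg/m³ = 0.08482 mg/L.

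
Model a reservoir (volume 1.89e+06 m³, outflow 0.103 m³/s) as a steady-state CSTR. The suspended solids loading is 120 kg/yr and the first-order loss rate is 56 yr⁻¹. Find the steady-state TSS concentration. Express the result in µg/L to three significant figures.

1.10 µg/L

Outflow Q = 0.103 m³/s × 3.156e+07 s/yr = 3.25e+06 m³/yr.
Steady-state CSTR mass balance: W = Q·C + k·V·C, so C = W/(Q + kV).
Q + kV = 3.25e+06 + 56·1.89e+06 = 1.091e+08 m³/yr.
C = 120/1.091e+08 = 1.1e-06 kg/m³ = 0.0011 mg/L = 1.1 µg/L.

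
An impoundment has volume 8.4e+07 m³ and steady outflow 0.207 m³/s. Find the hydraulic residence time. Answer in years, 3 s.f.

Q = 0.207 m³/s × 3.156e+07 s/yr = 6.532e+06 m³/yr.
Hydraulic residence time τ = V/Q = 8.4e+07/6.532e+06 = 12.86 yr.

12.9 yr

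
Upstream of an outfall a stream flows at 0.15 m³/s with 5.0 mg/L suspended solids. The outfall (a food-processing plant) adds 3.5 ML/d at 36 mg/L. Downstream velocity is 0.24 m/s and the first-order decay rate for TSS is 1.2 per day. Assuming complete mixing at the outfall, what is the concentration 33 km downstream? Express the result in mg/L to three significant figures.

1.72 mg/L

3.5 ML/d = 0.04051 m³/s.
After complete mixing, C₀ = (0.04051·36 + 0.15·5) / 0.1905 = 11.59 mg/L.
Travel time t = 3.3e+04 m / 0.24 m/s = 1.375e+05 s = 1.591 d.
C = 11.59·exp(−1.2·1.591) = 11.59·0.1481 = 1.717 mg/L.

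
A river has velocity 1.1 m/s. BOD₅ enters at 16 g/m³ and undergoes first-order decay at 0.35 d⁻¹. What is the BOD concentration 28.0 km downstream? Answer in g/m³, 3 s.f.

14.4 g/m³

Travel time t = 28.0 km / 1.1 m/s = 2.8e+04/1.1 = 2.545e+04 s = 0.2946 d.
First-order decay: C = 16·exp(−0.35·0.2946) = 16·0.902 = 14.43 g/m³.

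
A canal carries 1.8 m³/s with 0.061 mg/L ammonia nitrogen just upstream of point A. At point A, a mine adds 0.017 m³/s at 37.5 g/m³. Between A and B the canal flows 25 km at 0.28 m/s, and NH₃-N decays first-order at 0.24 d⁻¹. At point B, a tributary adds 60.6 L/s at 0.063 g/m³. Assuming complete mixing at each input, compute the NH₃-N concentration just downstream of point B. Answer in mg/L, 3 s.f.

0.313 mg/L

After input A: C = (1.8·0.061 + 0.017·37.5) / 1.817 = 0.4113 mg/L.
Over the 25 km reach to input B (t = 8.929e+04 s = 1.033 d), decay gives C = 0.4113·exp(−0.24·1.033) = 0.3209 mg/L.
60.6 L/s = 0.0606 m³/s.
After input B: C = (1.817·0.3209 + 0.0606·0.063) / 1.878 = 0.3126 mg/L.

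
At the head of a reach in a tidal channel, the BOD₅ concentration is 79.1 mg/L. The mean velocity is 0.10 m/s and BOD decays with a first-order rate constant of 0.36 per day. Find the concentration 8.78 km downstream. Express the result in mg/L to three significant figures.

Travel time t = 8.78 km / 0.10 m/s = 8780/0.10 = 8.78e+04 s = 1.016 d.
First-order decay: C = 79.1·exp(−0.36·1.016) = 79.1·0.6936 = 54.87 mg/L.

54.9 mg/L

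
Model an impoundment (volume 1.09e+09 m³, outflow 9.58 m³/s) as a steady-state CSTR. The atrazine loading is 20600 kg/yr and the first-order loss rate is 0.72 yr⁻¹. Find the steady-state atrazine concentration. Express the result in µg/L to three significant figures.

Outflow Q = 9.58 m³/s × 3.156e+07 s/yr = 3.023e+08 m³/yr.
Steady-state CSTR mass balance: W = Q·C + k·V·C, so C = W/(Q + kV).
Q + kV = 3.023e+08 + 0.72·1.09e+09 = 1.087e+09 m³/yr.
C = 20600/1.087e+09 = 1.895e-05 kg/m³ = 0.01895 mg/L = 18.95 µg/L.

18.9 µg/L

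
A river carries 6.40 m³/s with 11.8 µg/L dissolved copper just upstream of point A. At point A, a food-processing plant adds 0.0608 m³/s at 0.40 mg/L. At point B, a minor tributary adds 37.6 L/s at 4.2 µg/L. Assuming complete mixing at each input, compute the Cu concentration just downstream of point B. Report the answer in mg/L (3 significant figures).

11.8 µg/L = 0.0118 mg/L.
After input A: C = (6.4·0.0118 + 0.0608·0.4) / 6.461 = 0.01545 mg/L.
37.6 L/s = 0.0376 m³/s.
4.2 µg/L = 0.0042 mg/L.
After input B: C = (6.461·0.01545 + 0.0376·0.0042) / 6.498 = 0.01539 mg/L.

0.0154 mg/L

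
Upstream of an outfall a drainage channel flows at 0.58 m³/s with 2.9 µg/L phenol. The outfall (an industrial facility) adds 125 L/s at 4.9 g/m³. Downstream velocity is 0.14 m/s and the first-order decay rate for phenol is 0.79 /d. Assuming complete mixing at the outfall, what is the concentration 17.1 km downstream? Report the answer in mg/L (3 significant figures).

0.285 mg/L

125 L/s = 0.125 m³/s.
2.9 µg/L = 0.0029 mg/L.
After complete mixing, C₀ = (0.125·4.9 + 0.58·0.0029) / 0.705 = 0.8712 mg/L.
Travel time t = 1.71e+04 m / 0.14 m/s = 1.221e+05 s = 1.414 d.
C = 0.8712·exp(−0.79·1.414) = 0.8712·0.3273 = 0.2852 mg/L.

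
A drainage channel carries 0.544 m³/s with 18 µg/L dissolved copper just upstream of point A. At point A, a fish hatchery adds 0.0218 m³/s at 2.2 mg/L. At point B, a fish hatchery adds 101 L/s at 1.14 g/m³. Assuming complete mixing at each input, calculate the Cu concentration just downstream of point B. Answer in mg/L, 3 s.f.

18 µg/L = 0.018 mg/L.
After input A: C = (0.544·0.018 + 0.0218·2.2) / 0.5658 = 0.1021 mg/L.
101 L/s = 0.101 m³/s.
After input B: C = (0.5658·0.1021 + 0.101·1.14) / 0.6668 = 0.2593 mg/L.

0.259 mg/L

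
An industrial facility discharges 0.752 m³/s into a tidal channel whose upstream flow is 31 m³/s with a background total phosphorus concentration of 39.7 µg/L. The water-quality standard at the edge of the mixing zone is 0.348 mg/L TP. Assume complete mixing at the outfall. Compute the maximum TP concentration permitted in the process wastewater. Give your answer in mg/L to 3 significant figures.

39.7 µg/L = 0.0397 mg/L.
Mass balance: 0.348·31.75 = 0.752·Cₑ + 31·0.0397.
Cₑ = (11.05 − 1.231) / 0.752 = 13.06 mg/L.

13.1 mg/L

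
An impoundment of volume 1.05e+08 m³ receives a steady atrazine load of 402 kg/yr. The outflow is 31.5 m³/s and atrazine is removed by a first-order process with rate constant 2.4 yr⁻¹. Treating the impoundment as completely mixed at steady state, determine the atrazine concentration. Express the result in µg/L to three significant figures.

Outflow Q = 31.5 m³/s × 3.156e+07 s/yr = 9.941e+08 m³/yr.
Steady-state CSTR mass balance: W = Q·C + k·V·C, so C = W/(Q + kV).
Q + kV = 9.941e+08 + 2.4·1.05e+08 = 1.246e+09 m³/yr.
C = 402/1.246e+09 = 3.226e-07 kg/m³ = 0.0003226 mg/L = 0.3226 µg/L.

0.323 µg/L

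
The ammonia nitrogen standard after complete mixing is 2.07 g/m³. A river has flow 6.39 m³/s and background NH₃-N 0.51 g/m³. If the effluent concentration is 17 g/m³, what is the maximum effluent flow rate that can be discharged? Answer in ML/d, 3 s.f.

Mass balance at complete mixing: C_std·(Q_w + Q_r) = Q_w·C_e + Q_r·C_b.
Rearranging, Q_w = Q_r·(C_std − C_b)/(C_e − C_std) = 6.39·(2.07 − 0.51) / (17 − 2.07) = 0.6677 m³/s.
= 57.69 ML/d.

57.7 ML/d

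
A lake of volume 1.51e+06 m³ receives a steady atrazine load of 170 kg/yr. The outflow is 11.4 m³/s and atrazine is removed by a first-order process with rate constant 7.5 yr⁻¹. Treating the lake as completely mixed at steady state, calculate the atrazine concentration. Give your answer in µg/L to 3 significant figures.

Outflow Q = 11.4 m³/s × 3.156e+07 s/yr = 3.598e+08 m³/yr.
Steady-state CSTR mass balance: W = Q·C + k·V·C, so C = W/(Q + kV).
Q + kV = 3.598e+08 + 7.5·1.51e+06 = 3.711e+08 m³/yr.
C = 170/3.711e+08 = 4.581e-07 kg/m³ = 0.0004581 mg/L = 0.4581 µg/L.

0.458 µg/L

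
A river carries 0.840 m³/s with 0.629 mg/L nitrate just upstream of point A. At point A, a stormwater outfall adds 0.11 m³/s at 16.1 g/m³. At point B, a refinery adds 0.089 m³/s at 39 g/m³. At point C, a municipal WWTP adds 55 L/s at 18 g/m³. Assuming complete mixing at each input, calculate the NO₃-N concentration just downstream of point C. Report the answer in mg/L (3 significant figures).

After input A: C = (0.84·0.629 + 0.11·16.1) / 0.95 = 2.42 mg/L.
After input B: C = (0.95·2.42 + 0.089·39) / 1.039 = 5.554 mg/L.
55 L/s = 0.055 m³/s.
After input C: C = (1.039·5.554 + 0.055·18) / 1.094 = 6.179 mg/L.

6.18 mg/L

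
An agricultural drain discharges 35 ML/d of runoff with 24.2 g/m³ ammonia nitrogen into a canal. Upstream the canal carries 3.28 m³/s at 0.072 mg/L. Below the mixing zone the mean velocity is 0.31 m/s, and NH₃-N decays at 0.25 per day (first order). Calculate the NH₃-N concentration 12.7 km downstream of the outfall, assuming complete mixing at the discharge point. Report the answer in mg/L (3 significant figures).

2.42 mg/L

35 ML/d = 0.4051 m³/s.
After complete mixing, C₀ = (0.4051·24.2 + 3.28·0.072) / 3.685 = 2.724 mg/L.
Travel time t = 1.27e+04 m / 0.31 m/s = 4.097e+04 s = 0.4742 d.
C = 2.724·exp(−0.25·0.4742) = 2.724·0.8882 = 2.42 mg/L.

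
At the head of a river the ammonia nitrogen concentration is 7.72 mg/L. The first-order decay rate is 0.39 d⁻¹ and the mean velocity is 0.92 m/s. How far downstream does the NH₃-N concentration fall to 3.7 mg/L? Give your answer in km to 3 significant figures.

150 km

From C = C₀·e^(−kt), t = ln(C₀/C)/k = ln(7.72/3.7)/0.39 = 0.7355/0.39 = 1.886 d.
Distance = v·t = 0.92 m/s × 1.629e+05 s = 1.499e+05 m = 149.9 km.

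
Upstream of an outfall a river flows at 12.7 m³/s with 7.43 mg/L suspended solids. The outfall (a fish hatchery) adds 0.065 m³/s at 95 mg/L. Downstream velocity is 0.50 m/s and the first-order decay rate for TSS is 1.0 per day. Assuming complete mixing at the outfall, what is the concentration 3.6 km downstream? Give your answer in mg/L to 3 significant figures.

After complete mixing, C₀ = (0.065·95 + 12.7·7.43) / 12.76 = 7.876 mg/L.
Travel time t = 3600 m / 0.50 m/s = 7200 s = 0.08333 d.
C = 7.876·exp(−1.0·0.08333) = 7.876·0.92 = 7.246 mg/L.

7.25 mg/L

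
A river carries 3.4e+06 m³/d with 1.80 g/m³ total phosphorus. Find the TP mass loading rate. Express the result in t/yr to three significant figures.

2240 t/yr

3.4e+06 m³/d = 39.35 m³/s.
Mass flux = Q·C = 39.35 m³/s × 1.8 g/m³ = 70.83 g/s.
= 70.83 g/s × 31.56 = 2235 t/yr.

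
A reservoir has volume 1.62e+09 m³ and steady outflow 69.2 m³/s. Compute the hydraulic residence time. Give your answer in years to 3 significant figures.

0.742 yr

Q = 69.2 m³/s × 3.156e+07 s/yr = 2.184e+09 m³/yr.
Hydraulic residence time τ = V/Q = 1.62e+09/2.184e+09 = 0.7418 yr.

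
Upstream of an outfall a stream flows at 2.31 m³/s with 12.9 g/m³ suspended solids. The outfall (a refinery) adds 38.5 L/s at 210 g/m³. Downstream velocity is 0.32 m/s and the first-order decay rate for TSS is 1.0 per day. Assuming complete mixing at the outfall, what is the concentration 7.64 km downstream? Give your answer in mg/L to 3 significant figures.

12.2 mg/L

38.5 L/s = 0.0385 m³/s.
After complete mixing, C₀ = (0.0385·210 + 2.31·12.9) / 2.349 = 16.13 mg/L.
Travel time t = 7640 m / 0.32 m/s = 2.388e+04 s = 0.2763 d.
C = 16.13·exp(−1.0·0.2763) = 16.13·0.7586 = 12.24 mg/L.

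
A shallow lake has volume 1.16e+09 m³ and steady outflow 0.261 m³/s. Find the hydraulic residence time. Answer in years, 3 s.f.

141 yr

Q = 0.261 m³/s × 3.156e+07 s/yr = 8.237e+06 m³/yr.
Hydraulic residence time τ = V/Q = 1.16e+09/8.237e+06 = 140.8 yr.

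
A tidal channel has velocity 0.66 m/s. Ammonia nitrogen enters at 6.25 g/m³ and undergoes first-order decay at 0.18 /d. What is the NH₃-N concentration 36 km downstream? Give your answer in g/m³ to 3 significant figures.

Travel time t = 36 km / 0.66 m/s = 3.6e+04/0.66 = 5.455e+04 s = 0.6313 d.
First-order decay: C = 6.25·exp(−0.18·0.6313) = 6.25·0.8926 = 5.579 g/m³.

5.58 g/m³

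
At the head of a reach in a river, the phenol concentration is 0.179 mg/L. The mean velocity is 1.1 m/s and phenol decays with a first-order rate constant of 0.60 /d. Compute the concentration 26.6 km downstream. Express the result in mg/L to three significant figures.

0.151 mg/L

Travel time t = 26.6 km / 1.1 m/s = 2.66e+04/1.1 = 2.418e+04 s = 0.2799 d.
First-order decay: C = 0.179·exp(−0.60·0.2799) = 0.179·0.8454 = 0.1513 mg/L.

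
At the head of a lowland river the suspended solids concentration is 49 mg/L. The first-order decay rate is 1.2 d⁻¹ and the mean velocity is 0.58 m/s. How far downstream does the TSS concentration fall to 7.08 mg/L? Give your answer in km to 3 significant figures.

80.8 km

From C = C₀·e^(−kt), t = ln(C₀/C)/k = ln(49/7.08)/1.2 = 1.935/1.2 = 1.612 d.
Distance = v·t = 0.58 m/s × 1.393e+05 s = 8.079e+04 m = 80.79 km.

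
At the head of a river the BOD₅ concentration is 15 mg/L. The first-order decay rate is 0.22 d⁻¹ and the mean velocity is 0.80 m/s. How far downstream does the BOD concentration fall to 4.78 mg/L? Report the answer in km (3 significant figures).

359 km

From C = C₀·e^(−kt), t = ln(C₀/C)/k = ln(15/4.78)/0.22 = 1.144/0.22 = 5.198 d.
Distance = v·t = 0.80 m/s × 4.491e+05 s = 3.593e+05 m = 359.3 km.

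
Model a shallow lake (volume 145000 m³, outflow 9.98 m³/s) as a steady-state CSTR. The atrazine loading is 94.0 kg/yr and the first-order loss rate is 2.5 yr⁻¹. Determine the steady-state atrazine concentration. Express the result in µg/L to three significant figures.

0.298 µg/L

Outflow Q = 9.98 m³/s × 3.156e+07 s/yr = 3.149e+08 m³/yr.
Steady-state CSTR mass balance: W = Q·C + k·V·C, so C = W/(Q + kV).
Q + kV = 3.149e+08 + 2.5·145000 = 3.153e+08 m³/yr.
C = 94.0/3.153e+08 = 2.981e-07 kg/m³ = 0.0002981 mg/L = 0.2981 µg/L.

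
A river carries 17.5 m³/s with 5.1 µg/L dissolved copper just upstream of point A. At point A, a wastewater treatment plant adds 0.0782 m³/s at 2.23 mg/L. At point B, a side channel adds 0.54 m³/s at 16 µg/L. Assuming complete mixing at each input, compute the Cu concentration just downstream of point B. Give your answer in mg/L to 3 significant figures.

5.1 µg/L = 0.0051 mg/L.
After input A: C = (17.5·0.0051 + 0.0782·2.23) / 17.58 = 0.015 mg/L.
16 µg/L = 0.016 mg/L.
After input B: C = (17.58·0.015 + 0.54·0.016) / 18.12 = 0.01503 mg/L.

0.0150 mg/L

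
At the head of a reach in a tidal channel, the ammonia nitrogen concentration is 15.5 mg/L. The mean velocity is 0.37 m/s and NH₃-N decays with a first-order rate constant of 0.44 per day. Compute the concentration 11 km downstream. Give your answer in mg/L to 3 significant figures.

13.3 mg/L

Travel time t = 11 km / 0.37 m/s = 1.1e+04/0.37 = 2.973e+04 s = 0.3441 d.
First-order decay: C = 15.5·exp(−0.44·0.3441) = 15.5·0.8595 = 13.32 mg/L.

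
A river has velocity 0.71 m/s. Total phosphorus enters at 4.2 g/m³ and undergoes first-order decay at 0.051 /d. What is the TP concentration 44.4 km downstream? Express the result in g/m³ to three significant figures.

Travel time t = 44.4 km / 0.71 m/s = 4.44e+04/0.71 = 6.254e+04 s = 0.7238 d.
First-order decay: C = 4.2·exp(−0.051·0.7238) = 4.2·0.9638 = 4.048 g/m³.

4.05 g/m³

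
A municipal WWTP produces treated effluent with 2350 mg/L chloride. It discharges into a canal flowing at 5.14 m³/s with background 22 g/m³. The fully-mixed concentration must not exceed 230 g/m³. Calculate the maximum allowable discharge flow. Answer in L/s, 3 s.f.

504 L/s

Mass balance at complete mixing: C_std·(Q_w + Q_r) = Q_w·C_e + Q_r·C_b.
Rearranging, Q_w = Q_r·(C_std − C_b)/(C_e − C_std) = 5.14·(230 − 22) / (2350 − 230) = 0.5043 m³/s.
= 504.3 L/s.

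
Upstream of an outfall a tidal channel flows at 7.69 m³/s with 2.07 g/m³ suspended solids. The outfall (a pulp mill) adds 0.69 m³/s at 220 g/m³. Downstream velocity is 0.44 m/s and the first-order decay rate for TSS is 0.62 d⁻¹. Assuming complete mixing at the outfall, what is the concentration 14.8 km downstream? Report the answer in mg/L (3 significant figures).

After complete mixing, C₀ = (0.69·220 + 7.69·2.07) / 8.38 = 20.01 mg/L.
Travel time t = 1.48e+04 m / 0.44 m/s = 3.364e+04 s = 0.3893 d.
C = 20.01·exp(−0.62·0.3893) = 20.01·0.7855 = 15.72 mg/L.

15.7 mg/L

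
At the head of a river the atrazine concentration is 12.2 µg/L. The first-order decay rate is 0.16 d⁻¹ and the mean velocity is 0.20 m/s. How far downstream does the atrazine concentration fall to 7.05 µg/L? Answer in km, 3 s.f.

59.2 km

From C = C₀·e^(−kt), t = ln(C₀/C)/k = ln(12.2/7.05)/0.16 = 0.5484/0.16 = 3.428 d.
Distance = v·t = 0.20 m/s × 2.961e+05 s = 5.923e+04 m = 59.23 km.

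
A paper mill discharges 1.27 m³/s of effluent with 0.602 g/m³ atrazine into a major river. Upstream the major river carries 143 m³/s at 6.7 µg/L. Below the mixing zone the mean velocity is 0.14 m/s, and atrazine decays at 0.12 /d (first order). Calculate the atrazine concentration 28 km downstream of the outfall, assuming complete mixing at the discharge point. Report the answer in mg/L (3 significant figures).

6.7 µg/L = 0.0067 mg/L.
After complete mixing, C₀ = (1.27·0.602 + 143·0.0067) / 144.3 = 0.01194 mg/L.
Travel time t = 2.8e+04 m / 0.14 m/s = 2e+05 s = 2.315 d.
C = 0.01194·exp(−0.12·2.315) = 0.01194·0.7575 = 0.009044 mg/L.

0.00904 mg/L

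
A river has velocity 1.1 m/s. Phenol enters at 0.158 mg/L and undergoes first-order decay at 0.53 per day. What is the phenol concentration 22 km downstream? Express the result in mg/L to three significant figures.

0.140 mg/L

Travel time t = 22 km / 1.1 m/s = 2.2e+04/1.1 = 2e+04 s = 0.2315 d.
First-order decay: C = 0.158·exp(−0.53·0.2315) = 0.158·0.8845 = 0.1398 mg/L.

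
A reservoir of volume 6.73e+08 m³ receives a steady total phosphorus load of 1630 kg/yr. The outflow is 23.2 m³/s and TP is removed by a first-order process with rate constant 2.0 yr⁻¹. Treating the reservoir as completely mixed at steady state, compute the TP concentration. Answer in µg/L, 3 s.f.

Outflow Q = 23.2 m³/s × 3.156e+07 s/yr = 7.321e+08 m³/yr.
Steady-state CSTR mass balance: W = Q·C + k·V·C, so C = W/(Q + kV).
Q + kV = 7.321e+08 + 2.0·6.73e+08 = 2.078e+09 m³/yr.
C = 1630/2.078e+09 = 7.844e-07 kg/m³ = 0.0007844 mg/L = 0.7844 µg/L.

0.784 µg/L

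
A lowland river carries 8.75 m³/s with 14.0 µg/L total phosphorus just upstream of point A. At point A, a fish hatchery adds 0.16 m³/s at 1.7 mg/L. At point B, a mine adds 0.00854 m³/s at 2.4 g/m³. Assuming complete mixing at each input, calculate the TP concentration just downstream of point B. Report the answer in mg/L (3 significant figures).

0.0465 mg/L

14.0 µg/L = 0.014 mg/L.
After input A: C = (8.75·0.014 + 0.16·1.7) / 8.91 = 0.04428 mg/L.
After input B: C = (8.91·0.04428 + 0.00854·2.4) / 8.919 = 0.04653 mg/L.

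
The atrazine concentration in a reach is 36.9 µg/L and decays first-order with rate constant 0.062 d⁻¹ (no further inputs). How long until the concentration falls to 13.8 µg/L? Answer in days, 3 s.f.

15.9 d

t = ln(C₀/C)/k = ln(36.9/13.8)/0.062 = 0.9835/0.062 = 15.86 d.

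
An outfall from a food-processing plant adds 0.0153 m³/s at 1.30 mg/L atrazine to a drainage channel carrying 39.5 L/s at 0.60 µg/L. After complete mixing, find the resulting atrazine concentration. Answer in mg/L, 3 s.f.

0.363 mg/L

39.5 L/s = 0.0395 m³/s.
0.60 µg/L = 0.0006 mg/L.
Conservation of mass across the mixing zone: C = (0.0153·1.3 + 0.0395·0.0006) / (0.0153 + 0.0395) = 0.01991/0.0548 = 0.3634 mg/L.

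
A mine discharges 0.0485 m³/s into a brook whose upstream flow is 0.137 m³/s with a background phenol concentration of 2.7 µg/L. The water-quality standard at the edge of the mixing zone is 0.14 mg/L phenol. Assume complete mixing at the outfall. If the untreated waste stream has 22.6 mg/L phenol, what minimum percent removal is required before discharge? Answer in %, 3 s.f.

97.7 %

2.7 µg/L = 0.0027 mg/L.
Mass balance: 0.14·0.1855 = 0.0485·Cₑ + 0.137·0.0027.
Cₑ = (0.02597 − 0.0003699) / 0.0485 = 0.5278 mg/L.
Required removal = 1 − 0.5278/22.6 = 97.66 %.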